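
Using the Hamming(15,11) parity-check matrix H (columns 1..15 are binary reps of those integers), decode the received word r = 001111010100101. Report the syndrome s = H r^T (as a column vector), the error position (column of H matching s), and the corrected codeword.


s = (0, 1, 0, 0)^T, error position = 4, corrected codeword c = 001011010100101

Compute s = H r^T mod 2 one row at a time:
  s_1 = 1 + 0 + 1 + 0 + 0 + 1 + 0 + 1 = 4 ≡ 0 (mod 2).
  s_2 = 1 + 1 + 1 + 0 + 0 + 1 + 0 + 1 = 5 ≡ 1 (mod 2).
  s_3 = 0 + 1 + 1 + 0 + 1 + 0 + 0 + 1 = 4 ≡ 0 (mod 2).
  s_4 = 0 + 1 + 1 + 0 + 0 + 0 + 1 + 1 = 4 ≡ 0 (mod 2).
s = (0, 1, 0, 0)^T — this equals column 4 of H (binary 0100), so error is at position 4.
Correct: flip bit 4 of r = 001111010100101 to get c = 001011010100101.


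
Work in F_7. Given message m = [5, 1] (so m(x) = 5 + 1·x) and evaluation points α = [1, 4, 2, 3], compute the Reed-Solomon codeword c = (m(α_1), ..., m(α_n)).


c = [6, 2, 0, 1]

Message polynomial: m(x) = 5 + 1·x (mod 7).
For each evaluation point α_i, compute m(α_i) mod 7:
  α_1 = 1: Horner steps 1 → 6, so m(1) = 6.
  α_2 = 4: Horner steps 1 → 2, so m(4) = 2.
  α_3 = 2: Horner steps 1 → 0, so m(2) = 0.
  α_4 = 3: Horner steps 1 → 1, so m(3) = 1.
Codeword c = [6, 2, 0, 1] ∈ F_7^4.


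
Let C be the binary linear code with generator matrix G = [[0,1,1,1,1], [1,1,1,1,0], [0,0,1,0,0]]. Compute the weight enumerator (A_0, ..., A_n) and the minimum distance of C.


Weight distribution: A_0 = 1, A_1 = 1, A_2 = 1, A_3 = 3, A_4 = 2. Minimum distance d = 1.

Enumerate all 2^3 = 8 messages m ∈ F_2^3.
For each, compute codeword c = mG in F_2^5, then tally its weight.
  m = 000 → c = 00000, weight = 0.
  m = 100 → c = 01111, weight = 4.
  m = 010 → c = 11110, weight = 4.
  m = 110 → c = 10001, weight = 2.
  m = 001 → c = 00100, weight = 1.
  m = 101 → c = 01011, weight = 3.
  m = 011 → c = 11010, weight = 3.
  m = 111 → c = 10101, weight = 3.
Tally weights:
  weight 0: 1 codewords.
  weight 1: 1 codewords.
  weight 2: 1 codewords.
  weight 3: 3 codewords.
  weight 4: 2 codewords.
Minimum distance d = smallest w > 0 with A_w > 0 = 1.
Sanity: Σ A_w = 8 = 2^3 = 8 ✓.


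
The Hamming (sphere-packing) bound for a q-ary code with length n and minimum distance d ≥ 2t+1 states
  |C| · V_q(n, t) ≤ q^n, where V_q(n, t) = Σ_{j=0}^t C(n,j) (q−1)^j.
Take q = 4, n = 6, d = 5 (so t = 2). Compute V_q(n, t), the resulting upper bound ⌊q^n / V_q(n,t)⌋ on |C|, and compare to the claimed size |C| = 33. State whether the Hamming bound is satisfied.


V_q(n, t) = 154, q^n = 4096, Hamming bound = 26, |C| = 33 > bound (violated).

Step 1: Compute V_q(n, t) = Σ_{j=0}^2 C(n, j) (q−1)^j.
  j = 0: C(6,0)·(3)^0 = 1·1 = 1.
  j = 1: C(6,1)·(3)^1 = 6·3 = 18.
  j = 2: C(6,2)·(3)^2 = 15·9 = 135.
  V_q(n, t) = 1 + 18 + 135 = 154.
Step 2: q^n = 4^6 = 4096.
Step 3: Hamming bound ⌊q^n / V_q(n,t)⌋ = ⌊4096/154⌋ = 26.
Step 4: Compare |C| = 33 to 26: violated.
The claimed |C| lies above the Hamming bound, so no 4-ary code of length 6 with d ≥ 5 can have 33 codewords.


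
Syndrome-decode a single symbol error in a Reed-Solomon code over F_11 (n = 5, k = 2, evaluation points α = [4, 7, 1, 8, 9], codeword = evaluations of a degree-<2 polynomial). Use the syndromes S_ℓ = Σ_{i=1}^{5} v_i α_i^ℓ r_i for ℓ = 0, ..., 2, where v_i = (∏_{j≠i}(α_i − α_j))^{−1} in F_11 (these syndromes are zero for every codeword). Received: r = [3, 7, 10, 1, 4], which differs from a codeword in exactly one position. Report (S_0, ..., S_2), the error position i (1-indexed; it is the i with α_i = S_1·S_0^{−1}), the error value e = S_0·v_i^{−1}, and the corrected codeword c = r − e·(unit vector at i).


S = (3, 5, 1), error at position 5, error magnitude e = 9, c = [3, 7, 10, 1, 6].

Step 1: column multipliers v_i = (∏_{j≠i}(α_i − α_j))^{−1} mod 11.
  i = 1 (α = 4): (4−7)(4−1)(4−8)(4−9) = (−3)·3·(−4)·(−5) = −180 ≡ 7, so v_1 = 7^{−1} = 8 (mod 11).
  i = 2 (α = 7): (7−4)(7−1)(7−8)(7−9) = 3·6·(−1)·(−2) = 36 ≡ 3, so v_2 = 3^{−1} = 4 (mod 11).
  i = 3 (α = 1): (1−4)(1−7)(1−8)(1−9) = (−3)·(−6)·(−7)·(−8) = 1008 ≡ 7, so v_3 = 7^{−1} = 8 (mod 11).
  i = 4 (α = 8): (8−4)(8−7)(8−1)(8−9) = 4·1·7·(−1) = −28 ≡ 5, so v_4 = 5^{−1} = 9 (mod 11).
  i = 5 (α = 9): (9−4)(9−7)(9−1)(9−8) = 5·2·8·1 = 80 ≡ 3, so v_5 = 3^{−1} = 4 (mod 11).
  v = [8, 4, 8, 9, 4].
Step 2: syndromes of r = [3, 7, 10, 1, 4] (all sums mod 11).
  S_0 = Σ v_i r_i = 8·3 + 4·7 + 8·10 + 9·1 + 4·4 = 157 ≡ 3.
  S_1 = Σ v_i α_i r_i = 8·4·3 + 4·7·7 + 8·1·10 + 9·8·1 + 4·9·4 = 588 ≡ 5.
  α_i^2 mod 11 = [5, 5, 1, 9, 4].
  S_2 = Σ v_i α_i^2 r_i = 8·5·3 + 4·5·7 + 8·1·10 + 9·9·1 + 4·4·4 = 485 ≡ 1.
  S = (3, 5, 1) ≠ 0, so r is not a codeword (an error is present).
Step 3: locate the error. For a single error e at position i, S_ℓ = v_i·e·α_i^ℓ, so α_err = S_1/S_0.
  S_0^{−1} = 3^{−1} = 4 (mod 11), so α_err = 5·4 = 20 ≡ 9 = α_5. Error position i = 5.
  Consistency check: S_2/S_1 = 1·9 = 9 ≡ 9 = α_err ✓ (single-error assumption holds).
Step 4: error magnitude e = S_0/v_5 = S_0·∏_{j≠5}(α_5 − α_j) = 3·3 = 9 ≡ 9 (mod 11).
Step 5: correct position 5: c_5 = r_5 − e = 4 − 9 ≡ 6 (mod 11). Hence c = [3, 7, 10, 1, 6].
  Check: interpolating c through the α_i gives m(x) = 5 + 5·x (degree < 2) with m(α_i) = c_i for every i, so c is indeed a codeword.


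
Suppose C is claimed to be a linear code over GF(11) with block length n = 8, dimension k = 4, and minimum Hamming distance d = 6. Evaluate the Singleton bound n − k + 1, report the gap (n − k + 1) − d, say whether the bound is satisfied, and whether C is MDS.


Singleton RHS = n − k + 1 = 5, slack = -1, bound violated (no such code; not MDS).

Singleton bound: d ≤ n − k + 1.
Here n = 8, k = 4, so n − k + 1 = 5.
Given d = 6, check d ≤ 5: NO.
Slack = (n − k + 1) − d = -1.
The slack is negative: d = 6 exceeds n − k + 1 = 5 by 1, so the Singleton bound is violated and no linear [8, 4, 6]_11 code can exist. In particular it is not MDS (MDS requires d = n − k + 1 exactly).
Description: the claimed parameters are [8, 4, 6]_11; such a code would be impossible (violates the Singleton bound).


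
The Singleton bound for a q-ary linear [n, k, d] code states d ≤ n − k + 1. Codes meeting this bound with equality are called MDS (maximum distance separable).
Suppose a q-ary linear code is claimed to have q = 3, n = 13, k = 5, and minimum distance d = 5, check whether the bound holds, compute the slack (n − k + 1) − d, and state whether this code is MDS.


Singleton RHS = n − k + 1 = 9, slack = 4, bound satisfied, not MDS.

Singleton bound: d ≤ n − k + 1.
Here n = 13, k = 5, so n − k + 1 = 9.
Given d = 5, check d ≤ 9: YES.
Slack = (n − k + 1) − d = 4.
The code is NOT MDS (slack = 4 > 0).
Description: the claimed parameters are [13, 5, 5]_3; such a code would be non-MDS.


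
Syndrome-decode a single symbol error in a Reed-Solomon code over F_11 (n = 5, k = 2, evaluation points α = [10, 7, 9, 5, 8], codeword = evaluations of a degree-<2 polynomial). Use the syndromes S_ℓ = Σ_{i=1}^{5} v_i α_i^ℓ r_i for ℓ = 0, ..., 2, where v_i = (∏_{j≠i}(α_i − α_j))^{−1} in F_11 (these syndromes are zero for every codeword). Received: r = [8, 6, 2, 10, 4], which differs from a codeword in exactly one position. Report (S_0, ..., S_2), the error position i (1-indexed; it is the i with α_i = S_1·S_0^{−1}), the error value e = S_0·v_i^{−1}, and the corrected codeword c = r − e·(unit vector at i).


S = (1, 10, 1), error at position 1, error magnitude e = 8, c = [0, 6, 2, 10, 4].

Step 1: column multipliers v_i = (∏_{j≠i}(α_i − α_j))^{−1} mod 11.
  i = 1 (α = 10): (10−7)(10−9)(10−5)(10−8) = 3·1·5·2 = 30 ≡ 8, so v_1 = 8^{−1} = 7 (mod 11).
  i = 2 (α = 7): (7−10)(7−9)(7−5)(7−8) = (−3)·(−2)·2·(−1) = −12 ≡ 10, so v_2 = 10^{−1} = 10 (mod 11).
  i = 3 (α = 9): (9−10)(9−7)(9−5)(9−8) = (−1)·2·4·1 = −8 ≡ 3, so v_3 = 3^{−1} = 4 (mod 11).
  i = 4 (α = 5): (5−10)(5−7)(5−9)(5−8) = (−5)·(−2)·(−4)·(−3) = 120 ≡ 10, so v_4 = 10^{−1} = 10 (mod 11).
  i = 5 (α = 8): (8−10)(8−7)(8−9)(8−5) = (−2)·1·(−1)·3 = 6 ≡ 6, so v_5 = 6^{−1} = 2 (mod 11).
  v = [7, 10, 4, 10, 2].
Step 2: syndromes of r = [8, 6, 2, 10, 4] (all sums mod 11).
  S_0 = Σ v_i r_i = 7·8 + 10·6 + 4·2 + 10·10 + 2·4 = 232 ≡ 1.
  S_1 = Σ v_i α_i r_i = 7·10·8 + 10·7·6 + 4·9·2 + 10·5·10 + 2·8·4 = 1616 ≡ 10.
  α_i^2 mod 11 = [1, 5, 4, 3, 9].
  S_2 = Σ v_i α_i^2 r_i = 7·1·8 + 10·5·6 + 4·4·2 + 10·3·10 + 2·9·4 = 760 ≡ 1.
  S = (1, 10, 1) ≠ 0, so r is not a codeword (an error is present).
Step 3: locate the error. For a single error e at position i, S_ℓ = v_i·e·α_i^ℓ, so α_err = S_1/S_0.
  S_0^{−1} = 1^{−1} = 1 (mod 11), so α_err = 10·1 = 10 ≡ 10 = α_1. Error position i = 1.
  Consistency check: S_2/S_1 = 1·10 = 10 ≡ 10 = α_err ✓ (single-error assumption holds).
Step 4: error magnitude e = S_0/v_1 = S_0·∏_{j≠1}(α_1 − α_j) = 1·8 = 8 ≡ 8 (mod 11).
Step 5: correct position 1: c_1 = r_1 − e = 8 − 8 ≡ 0 (mod 11). Hence c = [0, 6, 2, 10, 4].
  Check: interpolating c through the α_i gives m(x) = 9 + 9·x (degree < 2) with m(α_i) = c_i for every i, so c is indeed a codeword.


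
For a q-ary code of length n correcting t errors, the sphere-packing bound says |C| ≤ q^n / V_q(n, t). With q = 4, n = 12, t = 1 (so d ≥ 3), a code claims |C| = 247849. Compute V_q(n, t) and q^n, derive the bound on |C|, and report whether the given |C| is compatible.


V_q(n, t) = 37, q^n = 16777216, Hamming bound = 453438, |C| = 247849 ≤ bound (satisfied).

Step 1: Compute V_q(n, t) = Σ_{j=0}^1 C(n, j) (q−1)^j.
  j = 0: C(12,0)·(3)^0 = 1·1 = 1.
  j = 1: C(12,1)·(3)^1 = 12·3 = 36.
  V_q(n, t) = 1 + 36 = 37.
Step 2: q^n = 4^12 = 16777216.
Step 3: Hamming bound ⌊q^n / V_q(n,t)⌋ = ⌊16777216/37⌋ = 453438.
Step 4: Compare |C| = 247849 to 453438: satisfied.
The claimed |C| lies below the Hamming bound.


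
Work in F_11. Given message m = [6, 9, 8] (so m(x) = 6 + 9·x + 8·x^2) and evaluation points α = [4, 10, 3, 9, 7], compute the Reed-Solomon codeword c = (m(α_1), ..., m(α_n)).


c = [5, 5, 6, 9, 10]

Message polynomial: m(x) = 6 + 9·x + 8·x^2 (mod 11).
For each evaluation point α_i, compute m(α_i) mod 11:
  α_1 = 4: Horner steps 8 → 8 → 5, so m(4) = 5.
  α_2 = 10: Horner steps 8 → 1 → 5, so m(10) = 5.
  α_3 = 3: Horner steps 8 → 0 → 6, so m(3) = 6.
  α_4 = 9: Horner steps 8 → 4 → 9, so m(9) = 9.
  α_5 = 7: Horner steps 8 → 10 → 10, so m(7) = 10.
Codeword c = [5, 5, 6, 9, 10] ∈ F_11^5.


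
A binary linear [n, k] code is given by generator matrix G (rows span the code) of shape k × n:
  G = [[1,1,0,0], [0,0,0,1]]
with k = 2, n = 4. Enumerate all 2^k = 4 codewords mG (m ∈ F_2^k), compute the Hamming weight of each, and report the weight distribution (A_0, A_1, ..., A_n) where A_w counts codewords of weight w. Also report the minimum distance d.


Weight distribution: A_0 = 1, A_1 = 1, A_2 = 1, A_3 = 1. Minimum distance d = 1.

Enumerate all 2^2 = 4 messages m ∈ F_2^2.
For each, compute codeword c = mG in F_2^4, then tally its weight.
  m = 00 → c = 0000, weight = 0.
  m = 10 → c = 1100, weight = 2.
  m = 01 → c = 0001, weight = 1.
  m = 11 → c = 1101, weight = 3.
Tally weights:
  weight 0: 1 codewords.
  weight 1: 1 codewords.
  weight 2: 1 codewords.
  weight 3: 1 codewords.
Minimum distance d = smallest w > 0 with A_w > 0 = 1.
Sanity: Σ A_w = 4 = 2^2 = 4 ✓.


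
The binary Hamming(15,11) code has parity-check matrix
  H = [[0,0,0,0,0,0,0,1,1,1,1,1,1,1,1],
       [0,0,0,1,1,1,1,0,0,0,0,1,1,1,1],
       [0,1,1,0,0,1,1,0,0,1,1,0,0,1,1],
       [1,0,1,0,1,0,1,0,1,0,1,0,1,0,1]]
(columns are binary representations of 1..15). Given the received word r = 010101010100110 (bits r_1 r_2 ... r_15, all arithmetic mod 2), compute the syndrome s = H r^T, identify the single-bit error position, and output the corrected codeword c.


s = (0, 0, 0, 1)^T, error position = 1, corrected codeword c = 110101010100110

Compute s = H r^T mod 2 one row at a time:
  s_1 = 1 + 0 + 1 + 0 + 0 + 1 + 1 + 0 = 4 ≡ 0 (mod 2).
  s_2 = 1 + 0 + 1 + 0 + 0 + 1 + 1 + 0 = 4 ≡ 0 (mod 2).
  s_3 = 1 + 0 + 1 + 0 + 1 + 0 + 1 + 0 = 4 ≡ 0 (mod 2).
  s_4 = 0 + 0 + 0 + 0 + 0 + 0 + 1 + 0 = 1 ≡ 1 (mod 2).
s = (0, 0, 0, 1)^T — this equals column 1 of H (binary 0001), so error is at position 1.
Correct: flip bit 1 of r = 010101010100110 to get c = 110101010100110.


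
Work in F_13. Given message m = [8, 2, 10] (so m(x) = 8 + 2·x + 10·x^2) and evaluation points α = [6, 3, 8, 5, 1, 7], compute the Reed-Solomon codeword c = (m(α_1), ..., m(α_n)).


c = [3, 0, 1, 8, 7, 5]

Message polynomial: m(x) = 8 + 2·x + 10·x^2 (mod 13).
For each evaluation point α_i, compute m(α_i) mod 13:
  α_1 = 6: Horner steps 10 → 10 → 3, so m(6) = 3.
  α_2 = 3: Horner steps 10 → 6 → 0, so m(3) = 0.
  α_3 = 8: Horner steps 10 → 4 → 1, so m(8) = 1.
  α_4 = 5: Horner steps 10 → 0 → 8, so m(5) = 8.
  α_5 = 1: Horner steps 10 → 12 → 7, so m(1) = 7.
  α_6 = 7: Horner steps 10 → 7 → 5, so m(7) = 5.
Codeword c = [3, 0, 1, 8, 7, 5] ∈ F_13^6.


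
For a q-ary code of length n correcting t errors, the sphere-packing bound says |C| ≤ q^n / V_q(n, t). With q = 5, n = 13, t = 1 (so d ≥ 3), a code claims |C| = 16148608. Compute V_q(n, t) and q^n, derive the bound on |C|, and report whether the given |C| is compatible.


V_q(n, t) = 53, q^n = 1220703125, Hamming bound = 23032134, |C| = 16148608 ≤ bound (satisfied).

Step 1: Compute V_q(n, t) = Σ_{j=0}^1 C(n, j) (q−1)^j.
  j = 0: C(13,0)·(4)^0 = 1·1 = 1.
  j = 1: C(13,1)·(4)^1 = 13·4 = 52.
  V_q(n, t) = 1 + 52 = 53.
Step 2: q^n = 5^13 = 1220703125.
Step 3: Hamming bound ⌊q^n / V_q(n,t)⌋ = ⌊1220703125/53⌋ = 23032134.
Step 4: Compare |C| = 16148608 to 23032134: satisfied.
The claimed |C| lies below the Hamming bound.


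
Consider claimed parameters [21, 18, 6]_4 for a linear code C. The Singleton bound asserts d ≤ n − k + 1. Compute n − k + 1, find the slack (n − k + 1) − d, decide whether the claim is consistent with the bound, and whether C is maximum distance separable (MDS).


Singleton RHS = n − k + 1 = 4, slack = -2, bound violated (no such code; not MDS).

Singleton bound: d ≤ n − k + 1.
Here n = 21, k = 18, so n − k + 1 = 4.
Given d = 6, check d ≤ 4: NO.
Slack = (n − k + 1) − d = -2.
The slack is negative: d = 6 exceeds n − k + 1 = 4 by 2, so the Singleton bound is violated and no linear [21, 18, 6]_4 code can exist. In particular it is not MDS (MDS requires d = n − k + 1 exactly).
Description: the claimed parameters are [21, 18, 6]_4; such a code would be impossible (violates the Singleton bound).


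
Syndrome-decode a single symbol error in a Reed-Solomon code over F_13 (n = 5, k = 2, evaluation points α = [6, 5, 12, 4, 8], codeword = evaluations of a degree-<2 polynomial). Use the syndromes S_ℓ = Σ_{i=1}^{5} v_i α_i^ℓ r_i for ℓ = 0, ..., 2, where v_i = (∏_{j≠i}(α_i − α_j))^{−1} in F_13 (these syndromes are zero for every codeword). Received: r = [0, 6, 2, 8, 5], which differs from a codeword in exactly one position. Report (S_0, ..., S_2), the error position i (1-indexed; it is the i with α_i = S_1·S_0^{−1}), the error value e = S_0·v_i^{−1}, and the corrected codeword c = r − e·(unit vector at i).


S = (3, 2, 10), error at position 2, error magnitude e = 2, c = [0, 4, 2, 8, 5].

Step 1: column multipliers v_i = (∏_{j≠i}(α_i − α_j))^{−1} mod 13.
  i = 1 (α = 6): (6−5)(6−12)(6−4)(6−8) = 1·(−6)·2·(−2) = 24 ≡ 11, so v_1 = 11^{−1} = 6 (mod 13).
  i = 2 (α = 5): (5−6)(5−12)(5−4)(5−8) = (−1)·(−7)·1·(−3) = −21 ≡ 5, so v_2 = 5^{−1} = 8 (mod 13).
  i = 3 (α = 12): (12−6)(12−5)(12−4)(12−8) = 6·7·8·4 = 1344 ≡ 5, so v_3 = 5^{−1} = 8 (mod 13).
  i = 4 (α = 4): (4−6)(4−5)(4−12)(4−8) = (−2)·(−1)·(−8)·(−4) = 64 ≡ 12, so v_4 = 12^{−1} = 12 (mod 13).
  i = 5 (α = 8): (8−6)(8−5)(8−12)(8−4) = 2·3·(−4)·4 = −96 ≡ 8, so v_5 = 8^{−1} = 5 (mod 13).
  v = [6, 8, 8, 12, 5].
Step 2: syndromes of r = [0, 6, 2, 8, 5] (all sums mod 13).
  S_0 = Σ v_i r_i = 6·0 + 8·6 + 8·2 + 12·8 + 5·5 = 185 ≡ 3.
  S_1 = Σ v_i α_i r_i = 6·6·0 + 8·5·6 + 8·12·2 + 12·4·8 + 5·8·5 = 1016 ≡ 2.
  α_i^2 mod 13 = [10, 12, 1, 3, 12].
  S_2 = Σ v_i α_i^2 r_i = 6·10·0 + 8·12·6 + 8·1·2 + 12·3·8 + 5·12·5 = 1180 ≡ 10.
  S = (3, 2, 10) ≠ 0, so r is not a codeword (an error is present).
Step 3: locate the error. For a single error e at position i, S_ℓ = v_i·e·α_i^ℓ, so α_err = S_1/S_0.
  S_0^{−1} = 3^{−1} = 9 (mod 13), so α_err = 2·9 = 18 ≡ 5 = α_2. Error position i = 2.
  Consistency check: S_2/S_1 = 10·7 = 70 ≡ 5 = α_err ✓ (single-error assumption holds).
Step 4: error magnitude e = S_0/v_2 = S_0·∏_{j≠2}(α_2 − α_j) = 3·5 = 15 ≡ 2 (mod 13).
Step 5: correct position 2: c_2 = r_2 − e = 6 − 2 ≡ 4 (mod 13). Hence c = [0, 4, 2, 8, 5].
  Check: interpolating c through the α_i gives m(x) = 11 + 9·x (degree < 2) with m(α_i) = c_i for every i, so c is indeed a codeword.


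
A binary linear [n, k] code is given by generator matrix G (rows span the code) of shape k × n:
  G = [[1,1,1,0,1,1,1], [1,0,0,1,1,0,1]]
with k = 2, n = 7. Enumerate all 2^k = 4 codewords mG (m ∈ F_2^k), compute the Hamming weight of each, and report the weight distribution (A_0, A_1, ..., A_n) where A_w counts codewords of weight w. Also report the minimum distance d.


Weight distribution: A_0 = 1, A_4 = 2, A_6 = 1. Minimum distance d = 4.

Enumerate all 2^2 = 4 messages m ∈ F_2^2.
For each, compute codeword c = mG in F_2^7, then tally its weight.
  m = 00 → c = 0000000, weight = 0.
  m = 10 → c = 1110111, weight = 6.
  m = 01 → c = 1001101, weight = 4.
  m = 11 → c = 0111010, weight = 4.
Tally weights:
  weight 0: 1 codewords.
  weight 4: 2 codewords.
  weight 6: 1 codewords.
Minimum distance d = smallest w > 0 with A_w > 0 = 4.
Sanity: Σ A_w = 4 = 2^2 = 4 ✓.


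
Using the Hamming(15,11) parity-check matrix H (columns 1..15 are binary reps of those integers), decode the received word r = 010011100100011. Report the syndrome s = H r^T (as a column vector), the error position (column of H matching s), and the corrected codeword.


s = (1, 1, 0, 1)^T, error position = 13, corrected codeword c = 010011100100111

Compute s = H r^T mod 2 one row at a time:
  s_1 = 0 + 0 + 1 + 0 + 0 + 0 + 1 + 1 = 3 ≡ 1 (mod 2).
  s_2 = 0 + 1 + 1 + 1 + 0 + 0 + 1 + 1 = 5 ≡ 1 (mod 2).
  s_3 = 1 + 0 + 1 + 1 + 1 + 0 + 1 + 1 = 6 ≡ 0 (mod 2).
  s_4 = 0 + 0 + 1 + 1 + 0 + 0 + 0 + 1 = 3 ≡ 1 (mod 2).
s = (1, 1, 0, 1)^T — this equals column 13 of H (binary 1101), so error is at position 13.
Correct: flip bit 13 of r = 010011100100011 to get c = 010011100100111.


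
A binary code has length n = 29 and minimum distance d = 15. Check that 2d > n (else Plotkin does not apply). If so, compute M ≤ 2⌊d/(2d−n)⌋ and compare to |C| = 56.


Plotkin bound M ≤ 30; given |C| = 56 > bound (violated).

Check applicability: 2d = 30, n = 29.
2d − n = 1 > 0, so Plotkin applies.
Compute d/(2d−n) = 15/1 ≈ 15.0000.
⌊d/(2d−n)⌋ = 15.
Plotkin bound: M ≤ 2·15 = 30.
Given |C| = 56, check: VIOLATED.
This |C| is above the Plotkin bound, so no binary code with n = 29, d = 15 and 56 codewords exists.


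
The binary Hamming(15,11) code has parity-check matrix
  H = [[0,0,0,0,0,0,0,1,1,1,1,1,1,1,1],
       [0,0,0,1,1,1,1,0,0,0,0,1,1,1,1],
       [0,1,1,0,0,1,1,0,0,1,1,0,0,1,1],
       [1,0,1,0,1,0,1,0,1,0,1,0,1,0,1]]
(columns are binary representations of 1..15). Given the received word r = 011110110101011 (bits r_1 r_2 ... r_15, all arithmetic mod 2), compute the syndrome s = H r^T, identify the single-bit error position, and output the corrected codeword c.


s = (1, 0, 0, 0)^T, error position = 8, corrected codeword c = 011110100101011

Compute s = H r^T mod 2 one row at a time:
  s_1 = 1 + 0 + 1 + 0 + 1 + 0 + 1 + 1 = 5 ≡ 1 (mod 2).
  s_2 = 1 + 1 + 0 + 1 + 1 + 0 + 1 + 1 = 6 ≡ 0 (mod 2).
  s_3 = 1 + 1 + 0 + 1 + 1 + 0 + 1 + 1 = 6 ≡ 0 (mod 2).
  s_4 = 0 + 1 + 1 + 1 + 0 + 0 + 0 + 1 = 4 ≡ 0 (mod 2).
s = (1, 0, 0, 0)^T — this equals column 8 of H (binary 1000), so error is at position 8.
Correct: flip bit 8 of r = 011110110101011 to get c = 011110100101011.


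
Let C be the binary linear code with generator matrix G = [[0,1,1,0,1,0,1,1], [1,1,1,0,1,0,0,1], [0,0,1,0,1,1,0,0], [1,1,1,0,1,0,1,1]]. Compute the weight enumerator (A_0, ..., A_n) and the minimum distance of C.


Weight distribution: A_0 = 1, A_1 = 2, A_2 = 1, A_3 = 2, A_4 = 5, A_5 = 4, A_6 = 1. Minimum distance d = 1.

Enumerate all 2^4 = 16 messages m ∈ F_2^4.
For each, compute codeword c = mG in F_2^8, then tally its weight.
  m = 0000 → c = 00000000, weight = 0.
  m = 1000 → c = 01101011, weight = 5.
  m = 0100 → c = 11101001, weight = 5.
  m = 1100 → c = 10000010, weight = 2.
  m = 0010 → c = 00101100, weight = 3.
  m = 1010 → c = 01000111, weight = 4.
  m = 0110 → c = 11000101, weight = 4.
  m = 1110 → c = 10101110, weight = 5.
  m = 0001 → c = 11101011, weight = 6.
  m = 1001 → c = 10000000, weight = 1.
  m = 0101 → c = 00000010, weight = 1.
  m = 1101 → c = 01101001, weight = 4.
  m = 0011 → c = 11000111, weight = 5.
  m = 1011 → c = 10101100, weight = 4.
  m = 0111 → c = 00101110, weight = 4.
  m = 1111 → c = 01000101, weight = 3.
Tally weights:
  weight 0: 1 codewords.
  weight 1: 2 codewords.
  weight 2: 1 codewords.
  weight 3: 2 codewords.
  weight 4: 5 codewords.
  weight 5: 4 codewords.
  weight 6: 1 codewords.
Minimum distance d = smallest w > 0 with A_w > 0 = 1.
Sanity: Σ A_w = 16 = 2^4 = 16 ✓.


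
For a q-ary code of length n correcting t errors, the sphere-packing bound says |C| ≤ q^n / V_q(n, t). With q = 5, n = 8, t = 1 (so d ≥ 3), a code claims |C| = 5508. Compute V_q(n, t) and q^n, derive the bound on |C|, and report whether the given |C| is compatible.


V_q(n, t) = 33, q^n = 390625, Hamming bound = 11837, |C| = 5508 ≤ bound (satisfied).

Step 1: Compute V_q(n, t) = Σ_{j=0}^1 C(n, j) (q−1)^j.
  j = 0: C(8,0)·(4)^0 = 1·1 = 1.
  j = 1: C(8,1)·(4)^1 = 8·4 = 32.
  V_q(n, t) = 1 + 32 = 33.
Step 2: q^n = 5^8 = 390625.
Step 3: Hamming bound ⌊q^n / V_q(n,t)⌋ = ⌊390625/33⌋ = 11837.
Step 4: Compare |C| = 5508 to 11837: satisfied.
The claimed |C| lies below the Hamming bound.


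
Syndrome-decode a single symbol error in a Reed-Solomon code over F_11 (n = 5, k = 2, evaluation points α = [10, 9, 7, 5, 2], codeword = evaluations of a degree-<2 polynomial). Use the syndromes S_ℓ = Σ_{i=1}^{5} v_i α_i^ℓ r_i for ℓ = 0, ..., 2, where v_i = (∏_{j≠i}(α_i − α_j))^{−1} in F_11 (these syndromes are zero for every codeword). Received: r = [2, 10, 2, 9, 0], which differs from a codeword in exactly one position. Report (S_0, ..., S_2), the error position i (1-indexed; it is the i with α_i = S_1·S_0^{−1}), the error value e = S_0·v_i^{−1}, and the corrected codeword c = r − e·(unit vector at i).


S = (4, 6, 9), error at position 3, error magnitude e = 9, c = [2, 10, 4, 9, 0].

Step 1: column multipliers v_i = (∏_{j≠i}(α_i − α_j))^{−1} mod 11.
  i = 1 (α = 10): (10−9)(10−7)(10−5)(10−2) = 1·3·5·8 = 120 ≡ 10, so v_1 = 10^{−1} = 10 (mod 11).
  i = 2 (α = 9): (9−10)(9−7)(9−5)(9−2) = (−1)·2·4·7 = −56 ≡ 10, so v_2 = 10^{−1} = 10 (mod 11).
  i = 3 (α = 7): (7−10)(7−9)(7−5)(7−2) = (−3)·(−2)·2·5 = 60 ≡ 5, so v_3 = 5^{−1} = 9 (mod 11).
  i = 4 (α = 5): (5−10)(5−9)(5−7)(5−2) = (−5)·(−4)·(−2)·3 = −120 ≡ 1, so v_4 = 1^{−1} = 1 (mod 11).
  i = 5 (α = 2): (2−10)(2−9)(2−7)(2−5) = (−8)·(−7)·(−5)·(−3) = 840 ≡ 4, so v_5 = 4^{−1} = 3 (mod 11).
  v = [10, 10, 9, 1, 3].
Step 2: syndromes of r = [2, 10, 2, 9, 0] (all sums mod 11).
  S_0 = Σ v_i r_i = 10·2 + 10·10 + 9·2 + 1·9 + 3·0 = 147 ≡ 4.
  S_1 = Σ v_i α_i r_i = 10·10·2 + 10·9·10 + 9·7·2 + 1·5·9 + 3·2·0 = 1271 ≡ 6.
  α_i^2 mod 11 = [1, 4, 5, 3, 4].
  S_2 = Σ v_i α_i^2 r_i = 10·1·2 + 10·4·10 + 9·5·2 + 1·3·9 + 3·4·0 = 537 ≡ 9.
  S = (4, 6, 9) ≠ 0, so r is not a codeword (an error is present).
Step 3: locate the error. For a single error e at position i, S_ℓ = v_i·e·α_i^ℓ, so α_err = S_1/S_0.
  S_0^{−1} = 4^{−1} = 3 (mod 11), so α_err = 6·3 = 18 ≡ 7 = α_3. Error position i = 3.
  Consistency check: S_2/S_1 = 9·2 = 18 ≡ 7 = α_err ✓ (single-error assumption holds).
Step 4: error magnitude e = S_0/v_3 = S_0·∏_{j≠3}(α_3 − α_j) = 4·5 = 20 ≡ 9 (mod 11).
Step 5: correct position 3: c_3 = r_3 − e = 2 − 9 ≡ 4 (mod 11). Hence c = [2, 10, 4, 9, 0].
  Check: interpolating c through the α_i gives m(x) = 5 + 3·x (degree < 2) with m(α_i) = c_i for every i, so c is indeed a codeword.


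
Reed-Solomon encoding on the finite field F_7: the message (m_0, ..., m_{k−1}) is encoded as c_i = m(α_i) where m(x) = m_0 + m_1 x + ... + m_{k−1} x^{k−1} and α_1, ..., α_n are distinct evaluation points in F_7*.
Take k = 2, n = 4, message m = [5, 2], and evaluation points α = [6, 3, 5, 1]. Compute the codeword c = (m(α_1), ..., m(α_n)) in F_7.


c = [3, 4, 1, 0]

Message polynomial: m(x) = 5 + 2·x (mod 7).
For each evaluation point α_i, compute m(α_i) mod 7:
  α_1 = 6: Horner steps 2 → 3, so m(6) = 3.
  α_2 = 3: Horner steps 2 → 4, so m(3) = 4.
  α_3 = 5: Horner steps 2 → 1, so m(5) = 1.
  α_4 = 1: Horner steps 2 → 0, so m(1) = 0.
Codeword c = [3, 4, 1, 0] ∈ F_7^4.


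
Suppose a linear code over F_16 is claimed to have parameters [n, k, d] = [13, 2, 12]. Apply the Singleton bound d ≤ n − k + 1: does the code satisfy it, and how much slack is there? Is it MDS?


Singleton RHS = n − k + 1 = 12, slack = 0, bound satisfied, MDS.

Singleton bound: d ≤ n − k + 1.
Here n = 13, k = 2, so n − k + 1 = 12.
Given d = 12, check d ≤ 12: YES.
Slack = (n − k + 1) − d = 0.
The code is MDS (slack = 0).
Description: the claimed parameters are [13, 2, 12]_16; such a code would be MDS (meets Singleton bound).


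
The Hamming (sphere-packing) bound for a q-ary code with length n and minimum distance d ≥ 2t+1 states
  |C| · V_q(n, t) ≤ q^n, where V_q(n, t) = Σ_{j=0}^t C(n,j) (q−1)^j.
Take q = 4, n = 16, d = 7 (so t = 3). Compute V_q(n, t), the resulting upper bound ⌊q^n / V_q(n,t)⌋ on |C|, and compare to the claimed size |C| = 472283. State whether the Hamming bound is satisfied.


V_q(n, t) = 16249, q^n = 4294967296, Hamming bound = 264321, |C| = 472283 > bound (violated).

Step 1: Compute V_q(n, t) = Σ_{j=0}^3 C(n, j) (q−1)^j.
  j = 0: C(16,0)·(3)^0 = 1·1 = 1.
  j = 1: C(16,1)·(3)^1 = 16·3 = 48.
  j = 2: C(16,2)·(3)^2 = 120·9 = 1080.
  j = 3: C(16,3)·(3)^3 = 560·27 = 15120.
  V_q(n, t) = 1 + 48 + 1080 + 15120 = 16249.
Step 2: q^n = 4^16 = 4294967296.
Step 3: Hamming bound ⌊q^n / V_q(n,t)⌋ = ⌊4294967296/16249⌋ = 264321.
Step 4: Compare |C| = 472283 to 264321: violated.
The claimed |C| lies above the Hamming bound, so no 4-ary code of length 16 with d ≥ 7 can have 472283 codewords.


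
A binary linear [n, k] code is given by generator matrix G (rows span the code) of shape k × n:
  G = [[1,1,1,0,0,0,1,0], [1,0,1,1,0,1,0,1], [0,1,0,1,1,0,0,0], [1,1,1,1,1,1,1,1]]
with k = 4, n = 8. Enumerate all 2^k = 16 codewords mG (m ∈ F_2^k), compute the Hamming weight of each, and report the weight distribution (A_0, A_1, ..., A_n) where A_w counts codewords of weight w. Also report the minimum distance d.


Weight distribution: A_0 = 1, A_2 = 1, A_3 = 4, A_4 = 4, A_5 = 4, A_6 = 1, A_8 = 1. Minimum distance d = 2.

Enumerate all 2^4 = 16 messages m ∈ F_2^4.
For each, compute codeword c = mG in F_2^8, then tally its weight.
  m = 0000 → c = 00000000, weight = 0.
  m = 1000 → c = 11100010, weight = 4.
  m = 0100 → c = 10110101, weight = 5.
  m = 1100 → c = 01010111, weight = 5.
  m = 0010 → c = 01011000, weight = 3.
  m = 1010 → c = 10111010, weight = 5.
  m = 0110 → c = 11101101, weight = 6.
  m = 1110 → c = 00001111, weight = 4.
  m = 0001 → c = 11111111, weight = 8.
  m = 1001 → c = 00011101, weight = 4.
  m = 0101 → c = 01001010, weight = 3.
  m = 1101 → c = 10101000, weight = 3.
  m = 0011 → c = 10100111, weight = 5.
  m = 1011 → c = 01000101, weight = 3.
  m = 0111 → c = 00010010, weight = 2.
  m = 1111 → c = 11110000, weight = 4.
Tally weights:
  weight 0: 1 codewords.
  weight 2: 1 codewords.
  weight 3: 4 codewords.
  weight 4: 4 codewords.
  weight 5: 4 codewords.
  weight 6: 1 codewords.
  weight 8: 1 codewords.
Minimum distance d = smallest w > 0 with A_w > 0 = 2.
Sanity: Σ A_w = 16 = 2^4 = 16 ✓.


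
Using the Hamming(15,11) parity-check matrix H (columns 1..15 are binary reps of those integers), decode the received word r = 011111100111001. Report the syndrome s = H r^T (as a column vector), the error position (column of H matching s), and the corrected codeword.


s = (0, 0, 1, 1)^T, error position = 3, corrected codeword c = 010111100111001

Compute s = H r^T mod 2 one row at a time:
  s_1 = 0 + 0 + 1 + 1 + 1 + 0 + 0 + 1 = 4 ≡ 0 (mod 2).
  s_2 = 1 + 1 + 1 + 1 + 1 + 0 + 0 + 1 = 6 ≡ 0 (mod 2).
  s_3 = 1 + 1 + 1 + 1 + 1 + 1 + 0 + 1 = 7 ≡ 1 (mod 2).
  s_4 = 0 + 1 + 1 + 1 + 0 + 1 + 0 + 1 = 5 ≡ 1 (mod 2).
s = (0, 0, 1, 1)^T — this equals column 3 of H (binary 0011), so error is at position 3.
Correct: flip bit 3 of r = 011111100111001 to get c = 010111100111001.


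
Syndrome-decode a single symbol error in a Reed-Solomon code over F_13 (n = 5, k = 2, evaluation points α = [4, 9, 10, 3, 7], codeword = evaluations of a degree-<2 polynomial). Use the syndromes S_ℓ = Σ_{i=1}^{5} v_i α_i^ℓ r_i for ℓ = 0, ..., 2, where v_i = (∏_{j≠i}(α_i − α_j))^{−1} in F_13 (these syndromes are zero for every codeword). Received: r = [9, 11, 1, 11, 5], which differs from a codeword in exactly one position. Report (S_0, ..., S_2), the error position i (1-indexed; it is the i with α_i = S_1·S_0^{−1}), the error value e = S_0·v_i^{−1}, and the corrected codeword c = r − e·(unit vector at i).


S = (8, 11, 7), error at position 4, error magnitude e = 5, c = [9, 11, 1, 6, 5].

Step 1: column multipliers v_i = (∏_{j≠i}(α_i − α_j))^{−1} mod 13.
  i = 1 (α = 4): (4−9)(4−10)(4−3)(4−7) = (−5)·(−6)·1·(−3) = −90 ≡ 1, so v_1 = 1^{−1} = 1 (mod 13).
  i = 2 (α = 9): (9−4)(9−10)(9−3)(9−7) = 5·(−1)·6·2 = −60 ≡ 5, so v_2 = 5^{−1} = 8 (mod 13).
  i = 3 (α = 10): (10−4)(10−9)(10−3)(10−7) = 6·1·7·3 = 126 ≡ 9, so v_3 = 9^{−1} = 3 (mod 13).
  i = 4 (α = 3): (3−4)(3−9)(3−10)(3−7) = (−1)·(−6)·(−7)·(−4) = 168 ≡ 12, so v_4 = 12^{−1} = 12 (mod 13).
  i = 5 (α = 7): (7−4)(7−9)(7−10)(7−3) = 3·(−2)·(−3)·4 = 72 ≡ 7, so v_5 = 7^{−1} = 2 (mod 13).
  v = [1, 8, 3, 12, 2].
Step 2: syndromes of r = [9, 11, 1, 11, 5] (all sums mod 13).
  S_0 = Σ v_i r_i = 1·9 + 8·11 + 3·1 + 12·11 + 2·5 = 242 ≡ 8.
  S_1 = Σ v_i α_i r_i = 1·4·9 + 8·9·11 + 3·10·1 + 12·3·11 + 2·7·5 = 1324 ≡ 11.
  α_i^2 mod 13 = [3, 3, 9, 9, 10].
  S_2 = Σ v_i α_i^2 r_i = 1·3·9 + 8·3·11 + 3·9·1 + 12·9·11 + 2·10·5 = 1606 ≡ 7.
  S = (8, 11, 7) ≠ 0, so r is not a codeword (an error is present).
Step 3: locate the error. For a single error e at position i, S_ℓ = v_i·e·α_i^ℓ, so α_err = S_1/S_0.
  S_0^{−1} = 8^{−1} = 5 (mod 13), so α_err = 11·5 = 55 ≡ 3 = α_4. Error position i = 4.
  Consistency check: S_2/S_1 = 7·6 = 42 ≡ 3 = α_err ✓ (single-error assumption holds).
Step 4: error magnitude e = S_0/v_4 = S_0·∏_{j≠4}(α_4 − α_j) = 8·12 = 96 ≡ 5 (mod 13).
Step 5: correct position 4: c_4 = r_4 − e = 11 − 5 ≡ 6 (mod 13). Hence c = [9, 11, 1, 6, 5].
  Check: interpolating c through the α_i gives m(x) = 10 + 3·x (degree < 2) with m(α_i) = c_i for every i, so c is indeed a codeword.


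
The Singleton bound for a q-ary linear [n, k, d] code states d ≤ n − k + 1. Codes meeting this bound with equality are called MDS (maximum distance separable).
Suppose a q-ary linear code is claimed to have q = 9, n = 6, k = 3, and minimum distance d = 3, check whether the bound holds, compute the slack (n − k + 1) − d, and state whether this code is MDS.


Singleton RHS = n − k + 1 = 4, slack = 1, bound satisfied, not MDS.

Singleton bound: d ≤ n − k + 1.
Here n = 6, k = 3, so n − k + 1 = 4.
Given d = 3, check d ≤ 4: YES.
Slack = (n − k + 1) − d = 1.
The code is NOT MDS (slack = 1 > 0).
Description: the claimed parameters are [6, 3, 3]_9; such a code would be non-MDS.


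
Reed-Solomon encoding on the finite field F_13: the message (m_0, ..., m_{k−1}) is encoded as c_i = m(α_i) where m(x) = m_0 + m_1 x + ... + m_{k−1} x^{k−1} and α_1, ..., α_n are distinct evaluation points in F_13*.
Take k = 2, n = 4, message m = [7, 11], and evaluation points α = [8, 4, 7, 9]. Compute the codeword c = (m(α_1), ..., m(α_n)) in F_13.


c = [4, 12, 6, 2]

Message polynomial: m(x) = 7 + 11·x (mod 13).
For each evaluation point α_i, compute m(α_i) mod 13:
  α_1 = 8: Horner steps 11 → 4, so m(8) = 4.
  α_2 = 4: Horner steps 11 → 12, so m(4) = 12.
  α_3 = 7: Horner steps 11 → 6, so m(7) = 6.
  α_4 = 9: Horner steps 11 → 2, so m(9) = 2.
Codeword c = [4, 12, 6, 2] ∈ F_13^4.


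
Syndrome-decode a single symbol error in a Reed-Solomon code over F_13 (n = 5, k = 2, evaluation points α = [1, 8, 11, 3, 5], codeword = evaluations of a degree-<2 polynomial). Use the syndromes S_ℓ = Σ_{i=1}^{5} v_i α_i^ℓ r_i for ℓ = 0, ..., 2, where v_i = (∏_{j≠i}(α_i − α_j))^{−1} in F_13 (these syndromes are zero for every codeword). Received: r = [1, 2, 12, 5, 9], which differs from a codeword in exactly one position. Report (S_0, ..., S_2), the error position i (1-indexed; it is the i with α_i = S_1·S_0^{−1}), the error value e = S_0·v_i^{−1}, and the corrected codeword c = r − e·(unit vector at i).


S = (3, 7, 12), error at position 3, error magnitude e = 4, c = [1, 2, 8, 5, 9].

Step 1: column multipliers v_i = (∏_{j≠i}(α_i − α_j))^{−1} mod 13.
  i = 1 (α = 1): (1−8)(1−11)(1−3)(1−5) = (−7)·(−10)·(−2)·(−4) = 560 ≡ 1, so v_1 = 1^{−1} = 1 (mod 13).
  i = 2 (α = 8): (8−1)(8−11)(8−3)(8−5) = 7·(−3)·5·3 = −315 ≡ 10, so v_2 = 10^{−1} = 4 (mod 13).
  i = 3 (α = 11): (11−1)(11−8)(11−3)(11−5) = 10·3·8·6 = 1440 ≡ 10, so v_3 = 10^{−1} = 4 (mod 13).
  i = 4 (α = 3): (3−1)(3−8)(3−11)(3−5) = 2·(−5)·(−8)·(−2) = −160 ≡ 9, so v_4 = 9^{−1} = 3 (mod 13).
  i = 5 (α = 5): (5−1)(5−8)(5−11)(5−3) = 4·(−3)·(−6)·2 = 144 ≡ 1, so v_5 = 1^{−1} = 1 (mod 13).
  v = [1, 4, 4, 3, 1].
Step 2: syndromes of r = [1, 2, 12, 5, 9] (all sums mod 13).
  S_0 = Σ v_i r_i = 1·1 + 4·2 + 4·12 + 3·5 + 1·9 = 81 ≡ 3.
  S_1 = Σ v_i α_i r_i = 1·1·1 + 4·8·2 + 4·11·12 + 3·3·5 + 1·5·9 = 683 ≡ 7.
  α_i^2 mod 13 = [1, 12, 4, 9, 12].
  S_2 = Σ v_i α_i^2 r_i = 1·1·1 + 4·12·2 + 4·4·12 + 3·9·5 + 1·12·9 = 532 ≡ 12.
  S = (3, 7, 12) ≠ 0, so r is not a codeword (an error is present).
Step 3: locate the error. For a single error e at position i, S_ℓ = v_i·e·α_i^ℓ, so α_err = S_1/S_0.
  S_0^{−1} = 3^{−1} = 9 (mod 13), so α_err = 7·9 = 63 ≡ 11 = α_3. Error position i = 3.
  Consistency check: S_2/S_1 = 12·2 = 24 ≡ 11 = α_err ✓ (single-error assumption holds).
Step 4: error magnitude e = S_0/v_3 = S_0·∏_{j≠3}(α_3 − α_j) = 3·10 = 30 ≡ 4 (mod 13).
Step 5: correct position 3: c_3 = r_3 − e = 12 − 4 ≡ 8 (mod 13). Hence c = [1, 2, 8, 5, 9].
  Check: interpolating c through the α_i gives m(x) = 12 + 2·x (degree < 2) with m(α_i) = c_i for every i, so c is indeed a codeword.


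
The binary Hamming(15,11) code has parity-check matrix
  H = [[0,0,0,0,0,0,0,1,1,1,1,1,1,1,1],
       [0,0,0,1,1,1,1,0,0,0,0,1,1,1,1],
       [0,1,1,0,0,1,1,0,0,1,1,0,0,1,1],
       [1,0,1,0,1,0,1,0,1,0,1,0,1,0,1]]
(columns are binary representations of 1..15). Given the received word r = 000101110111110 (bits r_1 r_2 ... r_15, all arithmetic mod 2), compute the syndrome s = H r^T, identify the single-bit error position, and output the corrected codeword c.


s = (0, 0, 1, 1)^T, error position = 3, corrected codeword c = 001101110111110

Compute s = H r^T mod 2 one row at a time:
  s_1 = 1 + 0 + 1 + 1 + 1 + 1 + 1 + 0 = 6 ≡ 0 (mod 2).
  s_2 = 1 + 0 + 1 + 1 + 1 + 1 + 1 + 0 = 6 ≡ 0 (mod 2).
  s_3 = 0 + 0 + 1 + 1 + 1 + 1 + 1 + 0 = 5 ≡ 1 (mod 2).
  s_4 = 0 + 0 + 0 + 1 + 0 + 1 + 1 + 0 = 3 ≡ 1 (mod 2).
s = (0, 0, 1, 1)^T — this equals column 3 of H (binary 0011), so error is at position 3.
Correct: flip bit 3 of r = 000101110111110 to get c = 001101110111110.


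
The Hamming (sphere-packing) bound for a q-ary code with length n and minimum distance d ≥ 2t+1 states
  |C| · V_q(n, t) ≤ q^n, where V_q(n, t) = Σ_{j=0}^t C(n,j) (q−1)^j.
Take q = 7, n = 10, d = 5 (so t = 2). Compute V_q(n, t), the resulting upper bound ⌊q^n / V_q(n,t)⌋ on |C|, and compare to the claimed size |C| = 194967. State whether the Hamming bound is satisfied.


V_q(n, t) = 1681, q^n = 282475249, Hamming bound = 168040, |C| = 194967 > bound (violated).

Step 1: Compute V_q(n, t) = Σ_{j=0}^2 C(n, j) (q−1)^j.
  j = 0: C(10,0)·(6)^0 = 1·1 = 1.
  j = 1: C(10,1)·(6)^1 = 10·6 = 60.
  j = 2: C(10,2)·(6)^2 = 45·36 = 1620.
  V_q(n, t) = 1 + 60 + 1620 = 1681.
Step 2: q^n = 7^10 = 282475249.
Step 3: Hamming bound ⌊q^n / V_q(n,t)⌋ = ⌊282475249/1681⌋ = 168040.
Step 4: Compare |C| = 194967 to 168040: violated.
The claimed |C| lies above the Hamming bound, so no 7-ary code of length 10 with d ≥ 5 can have 194967 codewords.


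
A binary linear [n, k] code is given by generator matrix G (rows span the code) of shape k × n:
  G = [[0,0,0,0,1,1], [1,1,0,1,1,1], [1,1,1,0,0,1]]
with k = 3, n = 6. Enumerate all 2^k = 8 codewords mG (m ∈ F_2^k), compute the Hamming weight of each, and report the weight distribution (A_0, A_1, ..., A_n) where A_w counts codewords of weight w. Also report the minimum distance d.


Weight distribution: A_0 = 1, A_2 = 1, A_3 = 3, A_4 = 2, A_5 = 1. Minimum distance d = 2.

Enumerate all 2^3 = 8 messages m ∈ F_2^3.
For each, compute codeword c = mG in F_2^6, then tally its weight.
  m = 000 → c = 000000, weight = 0.
  m = 100 → c = 000011, weight = 2.
  m = 010 → c = 110111, weight = 5.
  m = 110 → c = 110100, weight = 3.
  m = 001 → c = 111001, weight = 4.
  m = 101 → c = 111010, weight = 4.
  m = 011 → c = 001110, weight = 3.
  m = 111 → c = 001101, weight = 3.
Tally weights:
  weight 0: 1 codewords.
  weight 2: 1 codewords.
  weight 3: 3 codewords.
  weight 4: 2 codewords.
  weight 5: 1 codewords.
Minimum distance d = smallest w > 0 with A_w > 0 = 2.
Sanity: Σ A_w = 8 = 2^3 = 8 ✓.


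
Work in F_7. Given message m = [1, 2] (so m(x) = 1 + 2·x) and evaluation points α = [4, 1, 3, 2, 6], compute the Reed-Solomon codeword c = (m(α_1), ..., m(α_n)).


c = [2, 3, 0, 5, 6]

Message polynomial: m(x) = 1 + 2·x (mod 7).
For each evaluation point α_i, compute m(α_i) mod 7:
  α_1 = 4: Horner steps 2 → 2, so m(4) = 2.
  α_2 = 1: Horner steps 2 → 3, so m(1) = 3.
  α_3 = 3: Horner steps 2 → 0, so m(3) = 0.
  α_4 = 2: Horner steps 2 → 5, so m(2) = 5.
  α_5 = 6: Horner steps 2 → 6, so m(6) = 6.
Codeword c = [2, 3, 0, 5, 6] ∈ F_7^5.


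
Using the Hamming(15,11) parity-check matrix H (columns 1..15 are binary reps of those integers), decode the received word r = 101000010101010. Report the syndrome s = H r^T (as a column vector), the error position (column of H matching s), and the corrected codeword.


s = (0, 0, 1, 0)^T, error position = 2, corrected codeword c = 111000010101010

Compute s = H r^T mod 2 one row at a time:
  s_1 = 1 + 0 + 1 + 0 + 1 + 0 + 1 + 0 = 4 ≡ 0 (mod 2).
  s_2 = 0 + 0 + 0 + 0 + 1 + 0 + 1 + 0 = 2 ≡ 0 (mod 2).
  s_3 = 0 + 1 + 0 + 0 + 1 + 0 + 1 + 0 = 3 ≡ 1 (mod 2).
  s_4 = 1 + 1 + 0 + 0 + 0 + 0 + 0 + 0 = 2 ≡ 0 (mod 2).
s = (0, 0, 1, 0)^T — this equals column 2 of H (binary 0010), so error is at position 2.
Correct: flip bit 2 of r = 101000010101010 to get c = 111000010101010.
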